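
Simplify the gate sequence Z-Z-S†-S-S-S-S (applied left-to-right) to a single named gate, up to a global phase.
S†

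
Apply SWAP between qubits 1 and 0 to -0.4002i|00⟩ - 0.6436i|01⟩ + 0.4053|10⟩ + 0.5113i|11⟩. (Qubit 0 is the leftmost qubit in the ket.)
-0.4002i|00⟩ + 0.4053|01⟩ - 0.6436i|10⟩ + 0.5113i|11⟩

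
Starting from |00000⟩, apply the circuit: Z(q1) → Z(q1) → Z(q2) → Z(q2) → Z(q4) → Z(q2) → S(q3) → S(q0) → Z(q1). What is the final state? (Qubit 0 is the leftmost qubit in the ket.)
|00000⟩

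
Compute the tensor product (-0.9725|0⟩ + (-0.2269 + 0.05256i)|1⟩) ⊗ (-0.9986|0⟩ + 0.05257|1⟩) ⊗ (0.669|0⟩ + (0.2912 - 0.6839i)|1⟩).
0.6497|000⟩ + (0.2828 - 0.6642i)|001⟩ - 0.0342|010⟩ + (-0.01489 + 0.03496i)|011⟩ + (0.1516 - 0.03511i)|100⟩ + (0.03009 - 0.1702i)|101⟩ + (-0.00798 + 0.001848i)|110⟩ + (-0.001584 + 0.008962i)|111⟩

amp(|b₁b₂…⟩) = product of the factor amplitudes for bits b₁, b₂, …; only kets whose every factor amplitude is nonzero survive.
|000⟩: (-0.9725)(-0.9986)(0.669) = 0.6497
|001⟩: (-0.9725)(-0.9986)(0.2912 - 0.6839i) = (0.2828 - 0.6642i)
|010⟩: (-0.9725)(0.05257)(0.669) = -0.0342
|011⟩: (-0.9725)(0.05257)(0.2912 - 0.6839i) = (-0.01489 + 0.03496i)
|100⟩: (-0.2269 + 0.05256i)(-0.9986)(0.669) = (0.1516 - 0.03511i)
|101⟩: (-0.2269 + 0.05256i)(-0.9986)(0.2912 - 0.6839i) = (0.03009 - 0.1702i)
|110⟩: (-0.2269 + 0.05256i)(0.05257)(0.669) = (-0.00798 + 0.001848i)
|111⟩: (-0.2269 + 0.05256i)(0.05257)(0.2912 - 0.6839i) = (-0.001584 + 0.008962i)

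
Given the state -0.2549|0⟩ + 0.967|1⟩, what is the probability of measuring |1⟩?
0.9351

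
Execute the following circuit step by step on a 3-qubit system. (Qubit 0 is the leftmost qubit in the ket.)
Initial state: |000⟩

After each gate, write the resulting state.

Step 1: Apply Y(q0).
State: i|100⟩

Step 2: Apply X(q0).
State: i|000⟩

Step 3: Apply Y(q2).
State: -|001⟩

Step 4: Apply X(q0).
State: -|101⟩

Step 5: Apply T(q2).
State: (-1/√2 - (1/√2)i)|101⟩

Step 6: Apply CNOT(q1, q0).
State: (-1/√2 - (1/√2)i)|101⟩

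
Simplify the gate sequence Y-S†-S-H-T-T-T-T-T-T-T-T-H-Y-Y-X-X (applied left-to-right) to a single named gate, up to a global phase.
Y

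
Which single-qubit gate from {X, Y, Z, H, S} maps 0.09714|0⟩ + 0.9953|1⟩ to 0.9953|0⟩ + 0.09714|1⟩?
X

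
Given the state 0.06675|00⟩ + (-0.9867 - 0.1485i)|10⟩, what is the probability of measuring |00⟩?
0.004456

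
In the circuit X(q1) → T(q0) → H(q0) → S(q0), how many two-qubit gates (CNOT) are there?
0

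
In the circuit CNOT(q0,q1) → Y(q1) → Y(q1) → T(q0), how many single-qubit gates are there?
3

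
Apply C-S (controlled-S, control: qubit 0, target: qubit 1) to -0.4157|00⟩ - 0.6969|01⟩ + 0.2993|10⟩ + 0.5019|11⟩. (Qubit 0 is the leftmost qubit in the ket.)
-0.4157|00⟩ - 0.6969|01⟩ + 0.2993|10⟩ + 0.5019i|11⟩

C-S leaves the control-|0⟩ kets |00⟩, |01⟩ unchanged and applies S to qubit 1 on the control-|1⟩ pair (|10⟩, |11⟩).
S = [[1, 0], [0, i]].
With a = amp(|10⟩) = 0.2993 and b = amp(|11⟩) = 0.5019:
new amp(|10⟩) = (1)·a = 0.2993
new amp(|11⟩) = (i)·b = 0.5019i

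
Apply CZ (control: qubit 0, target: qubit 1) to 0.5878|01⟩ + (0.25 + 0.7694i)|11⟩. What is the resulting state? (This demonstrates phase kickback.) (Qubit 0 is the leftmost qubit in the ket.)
0.5878|01⟩ + (-0.25 - 0.7694i)|11⟩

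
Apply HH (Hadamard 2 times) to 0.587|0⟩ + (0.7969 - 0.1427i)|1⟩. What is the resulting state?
0.587|0⟩ + (0.7969 - 0.1427i)|1⟩

H² = I, so an even number of Hadamards cancels: H^2 = I and the state is unchanged.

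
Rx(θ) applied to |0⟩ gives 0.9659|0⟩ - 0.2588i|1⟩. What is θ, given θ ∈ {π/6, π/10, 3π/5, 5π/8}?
π/6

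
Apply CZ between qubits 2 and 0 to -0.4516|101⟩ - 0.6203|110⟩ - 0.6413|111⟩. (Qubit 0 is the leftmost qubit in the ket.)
0.4516|101⟩ - 0.6203|110⟩ + 0.6413|111⟩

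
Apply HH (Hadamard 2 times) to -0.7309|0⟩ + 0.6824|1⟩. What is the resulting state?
-0.7309|0⟩ + 0.6824|1⟩

H² = I, so an even number of Hadamards cancels: H^2 = I and the state is unchanged.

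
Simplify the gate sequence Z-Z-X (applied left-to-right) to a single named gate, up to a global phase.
X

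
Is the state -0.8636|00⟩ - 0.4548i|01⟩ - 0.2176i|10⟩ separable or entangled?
Entangled

Writing the state as a|00⟩ + b|01⟩ + c|10⟩ + d|11⟩, it is a product state iff ad − bc = 0.
Here (a, b, c, d) = (-0.8636, -0.4548i, -0.2176i, 0): ad − bc = (-0.8636)(0) − (-0.4548i)(-0.2176i) = 0.09896 ≠ 0, so the state is entangled.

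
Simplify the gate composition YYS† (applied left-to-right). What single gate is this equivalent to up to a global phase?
S†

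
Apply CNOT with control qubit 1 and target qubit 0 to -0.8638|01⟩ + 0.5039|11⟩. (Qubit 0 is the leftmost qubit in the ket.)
0.5039|01⟩ - 0.8638|11⟩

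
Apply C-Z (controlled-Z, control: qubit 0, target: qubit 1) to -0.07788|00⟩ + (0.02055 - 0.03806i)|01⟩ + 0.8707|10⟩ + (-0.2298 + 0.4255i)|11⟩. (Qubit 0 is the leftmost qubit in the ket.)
-0.07788|00⟩ + (0.02055 - 0.03806i)|01⟩ + 0.8707|10⟩ + (0.2298 - 0.4255i)|11⟩

C-Z leaves the control-|0⟩ kets |00⟩, |01⟩ unchanged and applies Z to qubit 1 on the control-|1⟩ pair (|10⟩, |11⟩).
Z = [[1, 0], [0, -1]].
With a = amp(|10⟩) = 0.8707 and b = amp(|11⟩) = (-0.2298 + 0.4255i):
new amp(|10⟩) = (1)·a = 0.8707
new amp(|11⟩) = (-1)·b = (0.2298 - 0.4255i)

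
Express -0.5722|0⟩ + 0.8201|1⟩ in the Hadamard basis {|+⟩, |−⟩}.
0.1753|+⟩ - 0.9845|−⟩

With |ψ⟩ = α|0⟩ + β|1⟩, the Hadamard-basis coefficients are ⟨+|ψ⟩ = (α + β)/√2 and ⟨−|ψ⟩ = (α − β)/√2.
Here α = -0.5722, β = 0.8201: (α + β)/√2 = 0.1753, (α − β)/√2 = -0.9845.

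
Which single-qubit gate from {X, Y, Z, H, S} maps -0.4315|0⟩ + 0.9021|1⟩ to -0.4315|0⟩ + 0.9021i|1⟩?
S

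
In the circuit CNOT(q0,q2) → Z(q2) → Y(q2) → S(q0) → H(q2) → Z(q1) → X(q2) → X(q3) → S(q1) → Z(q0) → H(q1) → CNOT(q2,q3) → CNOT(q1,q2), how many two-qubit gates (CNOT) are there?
3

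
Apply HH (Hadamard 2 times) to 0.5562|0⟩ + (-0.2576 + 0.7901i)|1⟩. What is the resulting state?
0.5562|0⟩ + (-0.2576 + 0.7901i)|1⟩

H² = I, so an even number of Hadamards cancels: H^2 = I and the state is unchanged.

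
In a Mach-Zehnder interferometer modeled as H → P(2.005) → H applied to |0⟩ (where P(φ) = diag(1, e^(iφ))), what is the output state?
(0.2897 + 0.4536i)|0⟩ + (0.7103 - 0.4536i)|1⟩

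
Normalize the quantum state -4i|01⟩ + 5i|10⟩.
-0.6247i|01⟩ + 0.7809i|10⟩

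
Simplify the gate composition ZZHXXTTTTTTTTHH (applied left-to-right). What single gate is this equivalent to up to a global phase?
H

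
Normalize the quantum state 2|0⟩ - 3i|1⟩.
0.5547|0⟩ - 0.8321i|1⟩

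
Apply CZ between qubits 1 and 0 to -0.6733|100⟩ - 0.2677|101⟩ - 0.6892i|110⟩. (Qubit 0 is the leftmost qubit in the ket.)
-0.6733|100⟩ - 0.2677|101⟩ + 0.6892i|110⟩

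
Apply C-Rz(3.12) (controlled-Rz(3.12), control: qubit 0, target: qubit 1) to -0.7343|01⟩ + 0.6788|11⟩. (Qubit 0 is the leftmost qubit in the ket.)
-0.7343|01⟩ + (0.007328 + 0.6788i)|11⟩

C-Rz(3.12) leaves the control-|0⟩ kets |00⟩, |01⟩ unchanged and applies Rz(3.12) to qubit 1 on the control-|1⟩ pair (|10⟩, |11⟩).
Rz(3.12) = [[e^(−iθ/2), 0], [0, e^(iθ/2)]] with e^(±iθ/2) = cos(θ/2) ± i·sin(θ/2); θ = 3.12, cos(θ/2) ≈ 0.0107961, sin(θ/2) ≈ 0.999942.
With a = amp(|10⟩) = 0 and b = amp(|11⟩) = 0.6788:
new amp(|10⟩) = (0.0107961 - 0.999942i)·a = 0
new amp(|11⟩) = (0.0107961 + 0.999942i)·b = (0.007328 + 0.6788i)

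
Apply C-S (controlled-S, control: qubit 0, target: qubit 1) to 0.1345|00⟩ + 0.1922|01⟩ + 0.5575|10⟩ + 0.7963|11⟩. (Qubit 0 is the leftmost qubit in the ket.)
0.1345|00⟩ + 0.1922|01⟩ + 0.5575|10⟩ + 0.7963i|11⟩

C-S leaves the control-|0⟩ kets |00⟩, |01⟩ unchanged and applies S to qubit 1 on the control-|1⟩ pair (|10⟩, |11⟩).
S = [[1, 0], [0, i]].
With a = amp(|10⟩) = 0.5575 and b = amp(|11⟩) = 0.7963:
new amp(|10⟩) = (1)·a = 0.5575
new amp(|11⟩) = (i)·b = 0.7963i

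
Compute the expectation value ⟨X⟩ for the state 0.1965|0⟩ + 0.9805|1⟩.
0.3853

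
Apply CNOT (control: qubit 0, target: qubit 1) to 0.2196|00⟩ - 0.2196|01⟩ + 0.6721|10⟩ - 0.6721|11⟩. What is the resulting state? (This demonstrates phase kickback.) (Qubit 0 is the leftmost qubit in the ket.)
0.2196|00⟩ - 0.2196|01⟩ - 0.6721|10⟩ + 0.6721|11⟩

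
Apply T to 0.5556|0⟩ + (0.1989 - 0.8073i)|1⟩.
0.5556|0⟩ + (0.7115 - 0.4302i)|1⟩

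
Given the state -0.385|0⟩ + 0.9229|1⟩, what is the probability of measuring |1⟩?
0.8517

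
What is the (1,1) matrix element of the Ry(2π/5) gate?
0.809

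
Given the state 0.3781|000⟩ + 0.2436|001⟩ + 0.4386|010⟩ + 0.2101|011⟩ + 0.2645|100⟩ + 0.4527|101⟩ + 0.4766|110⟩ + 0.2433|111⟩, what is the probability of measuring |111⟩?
0.05919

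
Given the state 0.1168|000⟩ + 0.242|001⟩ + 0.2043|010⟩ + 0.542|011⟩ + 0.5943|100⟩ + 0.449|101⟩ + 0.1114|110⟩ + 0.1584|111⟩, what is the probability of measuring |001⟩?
0.05856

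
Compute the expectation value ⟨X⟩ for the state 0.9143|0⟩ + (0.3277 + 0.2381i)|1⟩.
0.5992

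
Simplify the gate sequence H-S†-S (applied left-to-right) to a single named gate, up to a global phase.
H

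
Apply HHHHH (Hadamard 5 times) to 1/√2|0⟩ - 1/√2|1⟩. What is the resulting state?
|1⟩

H² = I, so H^5 = H: a single Hadamard. With (a, b) = (1/√2, -1/√2), H gives ((a + b)/√2, (a − b)/√2) = (0, 1).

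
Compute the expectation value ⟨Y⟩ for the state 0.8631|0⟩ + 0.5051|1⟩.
0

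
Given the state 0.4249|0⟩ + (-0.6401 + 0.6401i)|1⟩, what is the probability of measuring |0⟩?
0.1805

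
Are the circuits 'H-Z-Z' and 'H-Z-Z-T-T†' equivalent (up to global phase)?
Yes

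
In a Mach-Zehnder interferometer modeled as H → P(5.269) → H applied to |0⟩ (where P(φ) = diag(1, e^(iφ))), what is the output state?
(0.7642 - 0.4245i)|0⟩ + (0.2358 + 0.4245i)|1⟩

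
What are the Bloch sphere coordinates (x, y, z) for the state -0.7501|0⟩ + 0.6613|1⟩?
(-0.9921, 0, 0.1253)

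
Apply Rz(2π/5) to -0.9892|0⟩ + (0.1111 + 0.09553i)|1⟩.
(-0.8003 + 0.5814i)|0⟩ + (0.03373 + 0.1426i)|1⟩

Rz(2π/5) = [[e^(−iθ/2), 0], [0, e^(iθ/2)]] with e^(±iθ/2) = cos(θ/2) ± i·sin(θ/2); θ = 2π/5, cos(θ/2) ≈ 0.809017, sin(θ/2) ≈ 0.587785.
With a = amp(|0⟩) = -0.9892 and b = amp(|1⟩) = (0.1111 + 0.09553i):
new amp(|0⟩) = (0.809017 - 0.587785i)·a = (-0.8003 + 0.5814i)
new amp(|1⟩) = (0.809017 + 0.587785i)·b = (0.03373 + 0.1426i)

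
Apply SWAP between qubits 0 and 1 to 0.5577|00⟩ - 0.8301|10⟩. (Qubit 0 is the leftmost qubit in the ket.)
0.5577|00⟩ - 0.8301|01⟩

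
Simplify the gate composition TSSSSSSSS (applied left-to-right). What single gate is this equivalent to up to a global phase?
T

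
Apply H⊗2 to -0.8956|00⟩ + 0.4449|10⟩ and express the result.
-0.2254|00⟩ - 0.2254|01⟩ - 0.6703|10⟩ - 0.6703|11⟩

H⊗2 gives amp(|y⟩) = (1/2) Σ_x (−1)^(x·y) amp(|x⟩), where x·y is the number of positions in which both x and y have a 1.
|00⟩: (-0.8956 + 0.4449)/2 = -0.2254
|01⟩: (-0.8956 + 0.4449)/2 = -0.2254
|10⟩: (-0.8956 - 0.4449)/2 = -0.6703
|11⟩: (-0.8956 - 0.4449)/2 = -0.6703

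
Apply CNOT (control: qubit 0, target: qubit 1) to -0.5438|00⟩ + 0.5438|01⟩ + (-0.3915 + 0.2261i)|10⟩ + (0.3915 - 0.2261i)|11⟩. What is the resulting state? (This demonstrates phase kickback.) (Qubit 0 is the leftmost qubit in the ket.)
-0.5438|00⟩ + 0.5438|01⟩ + (0.3915 - 0.2261i)|10⟩ + (-0.3915 + 0.2261i)|11⟩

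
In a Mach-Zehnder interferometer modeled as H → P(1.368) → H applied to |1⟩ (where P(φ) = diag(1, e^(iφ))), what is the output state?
(0.3993 - 0.4898i)|0⟩ + (0.6007 + 0.4898i)|1⟩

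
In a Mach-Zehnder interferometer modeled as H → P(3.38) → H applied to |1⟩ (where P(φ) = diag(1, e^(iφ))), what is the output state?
(0.9859 + 0.1181i)|0⟩ + (0.01414 - 0.1181i)|1⟩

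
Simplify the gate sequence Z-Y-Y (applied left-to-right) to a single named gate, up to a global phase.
Z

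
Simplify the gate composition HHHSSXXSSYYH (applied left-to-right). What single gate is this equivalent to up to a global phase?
I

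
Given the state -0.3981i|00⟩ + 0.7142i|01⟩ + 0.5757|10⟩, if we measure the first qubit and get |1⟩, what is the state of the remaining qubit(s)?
|0⟩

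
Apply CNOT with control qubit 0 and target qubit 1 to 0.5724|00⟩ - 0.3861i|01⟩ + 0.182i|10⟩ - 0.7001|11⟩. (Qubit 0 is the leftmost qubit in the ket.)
0.5724|00⟩ - 0.3861i|01⟩ - 0.7001|10⟩ + 0.182i|11⟩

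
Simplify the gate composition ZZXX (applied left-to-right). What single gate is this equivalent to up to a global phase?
I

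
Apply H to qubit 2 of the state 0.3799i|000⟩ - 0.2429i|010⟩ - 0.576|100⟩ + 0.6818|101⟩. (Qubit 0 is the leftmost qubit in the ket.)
0.2686i|000⟩ + 0.2686i|001⟩ - 0.1718i|010⟩ - 0.1718i|011⟩ + 0.07481|100⟩ - 0.8894|101⟩

H on qubit 2 mixes each pair of kets that differ only in qubit 2: amplitudes (a, b) of (|…0…⟩, |…1…⟩) become ((a + b)/√2, (a − b)/√2). Kets absent from the input have amplitude 0.
(|000⟩, |001⟩): (a, b) = (0.3799i, 0) → (0.2686i, 0.2686i)
(|010⟩, |011⟩): (a, b) = (-0.2429i, 0) → (-0.1718i, -0.1718i)
(|100⟩, |101⟩): (a, b) = (-0.576, 0.6818) → (0.07481, -0.8894)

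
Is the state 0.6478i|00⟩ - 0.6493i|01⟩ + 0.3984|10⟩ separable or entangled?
Entangled

Writing the state as a|00⟩ + b|01⟩ + c|10⟩ + d|11⟩, it is a product state iff ad − bc = 0.
Here (a, b, c, d) = (0.6478i, -0.6493i, 0.3984, 0): ad − bc = (0.6478i)(0) − (-0.6493i)(0.3984) = 0.2587i ≠ 0, so the state is entangled.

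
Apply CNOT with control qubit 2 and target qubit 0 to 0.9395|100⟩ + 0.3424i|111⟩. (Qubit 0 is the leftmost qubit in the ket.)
0.3424i|011⟩ + 0.9395|100⟩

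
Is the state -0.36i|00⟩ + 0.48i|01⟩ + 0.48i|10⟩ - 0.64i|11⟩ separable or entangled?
Separable

Writing the state as a|00⟩ + b|01⟩ + c|10⟩ + d|11⟩, it is a product state iff ad − bc = 0.
Here (a, b, c, d) = (-0.36i, 0.48i, 0.48i, -0.64i): ad − bc = (-0.36i)(-0.64i) − (0.48i)(0.48i) = 0, so the state is separable.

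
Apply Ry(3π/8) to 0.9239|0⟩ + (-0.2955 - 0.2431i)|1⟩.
(0.9324 + 0.1351i)|0⟩ + (0.2676 - 0.2021i)|1⟩

Ry(3π/8) = [[cos(θ/2), −sin(θ/2)], [sin(θ/2), cos(θ/2)]]; θ = 3π/8, cos(θ/2) ≈ 0.83147, sin(θ/2) ≈ 0.55557.
With a = amp(|0⟩) = 0.9239 and b = amp(|1⟩) = (-0.2955 - 0.2431i):
new amp(|0⟩) = (0.83147)·a + (-0.55557)·b = (0.9324 + 0.1351i)
new amp(|1⟩) = (0.55557)·a + (0.83147)·b = (0.2676 - 0.2021i)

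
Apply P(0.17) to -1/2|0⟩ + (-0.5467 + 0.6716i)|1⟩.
-1/2|0⟩ + (-0.6524 + 0.5694i)|1⟩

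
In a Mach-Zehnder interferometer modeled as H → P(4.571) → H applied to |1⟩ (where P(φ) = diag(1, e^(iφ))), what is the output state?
(0.5705 + 0.495i)|0⟩ + (0.4295 - 0.495i)|1⟩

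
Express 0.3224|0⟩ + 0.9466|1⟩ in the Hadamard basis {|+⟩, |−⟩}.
0.8973|+⟩ - 0.4414|−⟩

With |ψ⟩ = α|0⟩ + β|1⟩, the Hadamard-basis coefficients are ⟨+|ψ⟩ = (α + β)/√2 and ⟨−|ψ⟩ = (α − β)/√2.
Here α = 0.3224, β = 0.9466: (α + β)/√2 = 0.8973, (α − β)/√2 = -0.4414.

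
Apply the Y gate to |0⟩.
i|1⟩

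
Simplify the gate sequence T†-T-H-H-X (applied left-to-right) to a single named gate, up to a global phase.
X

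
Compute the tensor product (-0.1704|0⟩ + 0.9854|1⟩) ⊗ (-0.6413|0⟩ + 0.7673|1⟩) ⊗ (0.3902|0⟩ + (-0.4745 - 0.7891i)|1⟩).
0.04264|000⟩ + (-0.05185 - 0.08623i)|001⟩ - 0.05102|010⟩ + (0.06204 + 0.1032i)|011⟩ - 0.2466|100⟩ + (0.2999 + 0.4987i)|101⟩ + 0.295|110⟩ + (-0.3588 - 0.5966i)|111⟩

amp(|b₁b₂…⟩) = product of the factor amplitudes for bits b₁, b₂, …; only kets whose every factor amplitude is nonzero survive.
|000⟩: (-0.1704)(-0.6413)(0.3902) = 0.04264
|001⟩: (-0.1704)(-0.6413)(-0.4745 - 0.7891i) = (-0.05185 - 0.08623i)
|010⟩: (-0.1704)(0.7673)(0.3902) = -0.05102
|011⟩: (-0.1704)(0.7673)(-0.4745 - 0.7891i) = (0.06204 + 0.1032i)
|100⟩: (0.9854)(-0.6413)(0.3902) = -0.2466
|101⟩: (0.9854)(-0.6413)(-0.4745 - 0.7891i) = (0.2999 + 0.4987i)
|110⟩: (0.9854)(0.7673)(0.3902) = 0.295
|111⟩: (0.9854)(0.7673)(-0.4745 - 0.7891i) = (-0.3588 - 0.5966i)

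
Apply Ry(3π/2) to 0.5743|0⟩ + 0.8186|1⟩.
-0.9849|0⟩ - 0.1727|1⟩

Ry(3π/2) = [[cos(θ/2), −sin(θ/2)], [sin(θ/2), cos(θ/2)]]; θ = 3π/2, cos(θ/2) ≈ -0.707107, sin(θ/2) ≈ 0.707107.
With a = amp(|0⟩) = 0.5743 and b = amp(|1⟩) = 0.8186:
new amp(|0⟩) = (-0.707107)·a + (-0.707107)·b = -0.9849
new amp(|1⟩) = (0.707107)·a + (-0.707107)·b = -0.1727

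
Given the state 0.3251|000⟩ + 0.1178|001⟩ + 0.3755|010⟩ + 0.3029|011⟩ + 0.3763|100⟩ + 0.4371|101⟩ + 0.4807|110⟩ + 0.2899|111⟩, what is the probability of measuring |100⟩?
0.1416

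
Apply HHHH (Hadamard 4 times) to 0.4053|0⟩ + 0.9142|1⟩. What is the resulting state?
0.4053|0⟩ + 0.9142|1⟩

H² = I, so an even number of Hadamards cancels: H^4 = I and the state is unchanged.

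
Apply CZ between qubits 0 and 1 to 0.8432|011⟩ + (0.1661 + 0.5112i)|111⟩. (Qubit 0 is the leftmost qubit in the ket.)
0.8432|011⟩ + (-0.1661 - 0.5112i)|111⟩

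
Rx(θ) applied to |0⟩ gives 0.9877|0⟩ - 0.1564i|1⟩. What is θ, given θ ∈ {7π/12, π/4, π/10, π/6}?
π/10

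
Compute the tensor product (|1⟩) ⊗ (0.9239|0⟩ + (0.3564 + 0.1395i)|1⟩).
0.9239|10⟩ + (0.3564 + 0.1395i)|11⟩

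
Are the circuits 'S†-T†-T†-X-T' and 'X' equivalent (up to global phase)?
No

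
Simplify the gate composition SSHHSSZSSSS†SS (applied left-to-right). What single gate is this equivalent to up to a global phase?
Z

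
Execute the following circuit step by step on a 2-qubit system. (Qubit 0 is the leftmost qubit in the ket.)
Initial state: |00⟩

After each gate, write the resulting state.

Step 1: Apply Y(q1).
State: i|01⟩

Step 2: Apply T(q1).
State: (-1/√2 + (1/√2)i)|01⟩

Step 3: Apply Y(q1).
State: (1/√2 + (1/√2)i)|00⟩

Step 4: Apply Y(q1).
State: (-1/√2 + (1/√2)i)|01⟩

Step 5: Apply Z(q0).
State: (-1/√2 + (1/√2)i)|01⟩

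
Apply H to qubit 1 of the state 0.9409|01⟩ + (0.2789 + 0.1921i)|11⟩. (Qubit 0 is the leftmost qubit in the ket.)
0.6653|00⟩ - 0.6653|01⟩ + (0.1972 + 0.1358i)|10⟩ + (-0.1972 - 0.1358i)|11⟩

H on qubit 1 mixes each pair of kets that differ only in qubit 1: amplitudes (a, b) of (|…0…⟩, |…1…⟩) become ((a + b)/√2, (a − b)/√2). Kets absent from the input have amplitude 0.
(|00⟩, |01⟩): (a, b) = (0, 0.9409) → (0.6653, -0.6653)
(|10⟩, |11⟩): (a, b) = (0, (0.2789 + 0.1921i)) → ((0.1972 + 0.1358i), (-0.1972 - 0.1358i))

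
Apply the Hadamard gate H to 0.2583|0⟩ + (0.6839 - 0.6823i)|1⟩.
(0.6662 - 0.4825i)|0⟩ + (-0.3009 + 0.4825i)|1⟩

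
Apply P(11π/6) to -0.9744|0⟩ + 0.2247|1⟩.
-0.9744|0⟩ + (0.1946 - 0.1124i)|1⟩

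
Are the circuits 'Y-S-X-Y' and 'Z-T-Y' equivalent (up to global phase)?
No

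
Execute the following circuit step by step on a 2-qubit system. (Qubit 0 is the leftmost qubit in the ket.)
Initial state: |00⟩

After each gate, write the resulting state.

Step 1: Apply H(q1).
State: 1/√2|00⟩ + 1/√2|01⟩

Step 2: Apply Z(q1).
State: 1/√2|00⟩ - 1/√2|01⟩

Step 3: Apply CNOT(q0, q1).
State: 1/√2|00⟩ - 1/√2|01⟩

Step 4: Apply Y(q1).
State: (1/√2)i|00⟩ + (1/√2)i|01⟩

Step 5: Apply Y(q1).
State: 1/√2|00⟩ - 1/√2|01⟩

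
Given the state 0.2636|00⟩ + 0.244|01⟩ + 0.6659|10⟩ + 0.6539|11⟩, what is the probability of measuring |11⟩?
0.4276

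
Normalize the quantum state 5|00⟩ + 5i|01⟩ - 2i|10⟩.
0.6804|00⟩ + 0.6804i|01⟩ - 0.2722i|10⟩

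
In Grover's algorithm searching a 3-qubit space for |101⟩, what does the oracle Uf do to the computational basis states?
Uf|x⟩ = -|x⟩ if x = 101, else |x⟩ (phase flip on target)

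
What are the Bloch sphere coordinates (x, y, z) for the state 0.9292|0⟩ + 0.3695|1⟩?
(0.6867, 0, 0.7269)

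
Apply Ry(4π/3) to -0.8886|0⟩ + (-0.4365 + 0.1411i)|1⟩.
(0.8223 - 0.1222i)|0⟩ + (-0.5513 - 0.07055i)|1⟩

Ry(4π/3) = [[cos(θ/2), −sin(θ/2)], [sin(θ/2), cos(θ/2)]]; θ = 4π/3, cos(θ/2) ≈ -0.5, sin(θ/2) ≈ 0.866025.
With a = amp(|0⟩) = -0.8886 and b = amp(|1⟩) = (-0.4365 + 0.1411i):
new amp(|0⟩) = (-0.5)·a + (-0.866025)·b = (0.8223 - 0.1222i)
new amp(|1⟩) = (0.866025)·a + (-0.5)·b = (-0.5513 - 0.07055i)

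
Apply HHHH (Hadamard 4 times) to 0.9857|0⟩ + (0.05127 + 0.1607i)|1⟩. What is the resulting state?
0.9857|0⟩ + (0.05127 + 0.1607i)|1⟩

H² = I, so an even number of Hadamards cancels: H^4 = I and the state is unchanged.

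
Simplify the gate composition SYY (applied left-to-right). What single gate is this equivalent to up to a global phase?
S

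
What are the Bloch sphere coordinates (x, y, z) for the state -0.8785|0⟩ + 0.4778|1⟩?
(-0.8395, 0, 0.5435)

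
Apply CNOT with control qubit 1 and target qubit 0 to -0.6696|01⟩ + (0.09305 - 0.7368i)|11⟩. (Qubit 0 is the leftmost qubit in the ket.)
(0.09305 - 0.7368i)|01⟩ - 0.6696|11⟩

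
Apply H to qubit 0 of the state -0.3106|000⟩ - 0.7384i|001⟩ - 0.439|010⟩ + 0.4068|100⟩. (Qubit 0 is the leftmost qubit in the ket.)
0.06802|000⟩ - 0.5221i|001⟩ - 0.3104|010⟩ - 0.5073|100⟩ - 0.5221i|101⟩ - 0.3104|110⟩

H on qubit 0 mixes each pair of kets that differ only in qubit 0: amplitudes (a, b) of (|…0…⟩, |…1…⟩) become ((a + b)/√2, (a − b)/√2). Kets absent from the input have amplitude 0.
(|000⟩, |100⟩): (a, b) = (-0.3106, 0.4068) → (0.06802, -0.5073)
(|001⟩, |101⟩): (a, b) = (-0.7384i, 0) → (-0.5221i, -0.5221i)
(|010⟩, |110⟩): (a, b) = (-0.439, 0) → (-0.3104, -0.3104)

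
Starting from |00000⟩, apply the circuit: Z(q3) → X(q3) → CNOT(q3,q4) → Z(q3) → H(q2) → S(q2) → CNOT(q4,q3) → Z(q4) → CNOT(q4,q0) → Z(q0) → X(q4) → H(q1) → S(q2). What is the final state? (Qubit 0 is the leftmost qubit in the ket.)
-1/2|10000⟩ + 1/2|10100⟩ - 1/2|11000⟩ + 1/2|11100⟩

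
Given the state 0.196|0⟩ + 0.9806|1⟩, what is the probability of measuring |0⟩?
0.03842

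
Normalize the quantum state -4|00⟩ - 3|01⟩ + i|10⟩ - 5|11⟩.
-0.5601|00⟩ - 0.4201|01⟩ + 0.14i|10⟩ - 0.7001|11⟩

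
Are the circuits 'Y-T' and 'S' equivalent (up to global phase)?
No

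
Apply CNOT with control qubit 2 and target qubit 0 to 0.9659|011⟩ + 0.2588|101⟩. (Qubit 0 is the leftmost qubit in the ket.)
0.2588|001⟩ + 0.9659|111⟩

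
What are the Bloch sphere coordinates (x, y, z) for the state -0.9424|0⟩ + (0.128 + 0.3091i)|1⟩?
(-0.2413, -0.5826, 0.7762)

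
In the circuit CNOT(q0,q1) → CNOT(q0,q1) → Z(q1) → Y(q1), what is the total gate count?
4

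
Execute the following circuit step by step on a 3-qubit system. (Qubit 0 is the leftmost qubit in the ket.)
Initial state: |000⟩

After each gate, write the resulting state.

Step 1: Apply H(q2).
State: 1/√2|000⟩ + 1/√2|001⟩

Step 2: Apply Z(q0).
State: 1/√2|000⟩ + 1/√2|001⟩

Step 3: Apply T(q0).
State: 1/√2|000⟩ + 1/√2|001⟩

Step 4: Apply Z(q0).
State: 1/√2|000⟩ + 1/√2|001⟩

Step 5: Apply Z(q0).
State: 1/√2|000⟩ + 1/√2|001⟩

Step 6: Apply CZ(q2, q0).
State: 1/√2|000⟩ + 1/√2|001⟩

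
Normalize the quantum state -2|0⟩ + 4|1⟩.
-1/√5|0⟩ + 0.8944|1⟩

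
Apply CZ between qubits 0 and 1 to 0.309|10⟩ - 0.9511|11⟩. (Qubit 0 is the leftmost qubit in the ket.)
0.309|10⟩ + 0.9511|11⟩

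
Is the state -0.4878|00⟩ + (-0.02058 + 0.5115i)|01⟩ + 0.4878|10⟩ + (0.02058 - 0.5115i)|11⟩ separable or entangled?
Separable

Writing the state as a|00⟩ + b|01⟩ + c|10⟩ + d|11⟩, it is a product state iff ad − bc = 0.
Here (a, b, c, d) = (-0.4878, (-0.02058 + 0.5115i), 0.4878, (0.02058 - 0.5115i)): ad − bc = (-0.4878)(0.02058 - 0.5115i) − (-0.02058 + 0.5115i)(0.4878) = 0, so the state is separable.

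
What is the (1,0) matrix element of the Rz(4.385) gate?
0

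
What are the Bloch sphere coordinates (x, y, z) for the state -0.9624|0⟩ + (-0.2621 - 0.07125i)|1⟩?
(0.5045, 0.1371, 0.8524)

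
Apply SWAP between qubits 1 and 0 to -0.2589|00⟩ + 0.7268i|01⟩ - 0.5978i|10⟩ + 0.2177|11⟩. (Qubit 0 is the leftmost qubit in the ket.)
-0.2589|00⟩ - 0.5978i|01⟩ + 0.7268i|10⟩ + 0.2177|11⟩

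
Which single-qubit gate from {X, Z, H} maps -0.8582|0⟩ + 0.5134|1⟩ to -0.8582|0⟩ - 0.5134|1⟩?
Z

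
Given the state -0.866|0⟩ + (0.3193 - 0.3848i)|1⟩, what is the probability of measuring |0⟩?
0.75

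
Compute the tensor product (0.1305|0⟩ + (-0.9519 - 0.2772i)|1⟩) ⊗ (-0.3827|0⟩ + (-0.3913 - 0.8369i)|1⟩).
-0.04994|00⟩ + (-0.05106 - 0.1092i)|01⟩ + (0.3643 + 0.1061i)|10⟩ + (0.1405 + 0.9051i)|11⟩

amp(|b₁b₂…⟩) = product of the factor amplitudes for bits b₁, b₂, …; only kets whose every factor amplitude is nonzero survive.
|00⟩: (0.1305)(-0.3827) = -0.04994
|01⟩: (0.1305)(-0.3913 - 0.8369i) = (-0.05106 - 0.1092i)
|10⟩: (-0.9519 - 0.2772i)(-0.3827) = (0.3643 + 0.1061i)
|11⟩: (-0.9519 - 0.2772i)(-0.3913 - 0.8369i) = (0.1405 + 0.9051i)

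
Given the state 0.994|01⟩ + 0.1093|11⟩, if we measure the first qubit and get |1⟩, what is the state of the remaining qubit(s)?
|1⟩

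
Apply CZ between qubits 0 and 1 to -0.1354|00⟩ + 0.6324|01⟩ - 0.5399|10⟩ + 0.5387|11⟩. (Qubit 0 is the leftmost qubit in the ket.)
-0.1354|00⟩ + 0.6324|01⟩ - 0.5399|10⟩ - 0.5387|11⟩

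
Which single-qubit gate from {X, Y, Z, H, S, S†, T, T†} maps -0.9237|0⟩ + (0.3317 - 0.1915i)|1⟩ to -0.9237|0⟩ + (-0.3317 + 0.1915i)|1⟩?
Z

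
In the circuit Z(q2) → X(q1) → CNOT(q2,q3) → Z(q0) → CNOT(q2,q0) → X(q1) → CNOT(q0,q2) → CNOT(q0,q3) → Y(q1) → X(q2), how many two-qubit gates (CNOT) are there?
4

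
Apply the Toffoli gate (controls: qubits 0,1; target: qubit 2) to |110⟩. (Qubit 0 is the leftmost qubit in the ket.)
|111⟩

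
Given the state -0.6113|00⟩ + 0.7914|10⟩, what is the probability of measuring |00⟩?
0.3737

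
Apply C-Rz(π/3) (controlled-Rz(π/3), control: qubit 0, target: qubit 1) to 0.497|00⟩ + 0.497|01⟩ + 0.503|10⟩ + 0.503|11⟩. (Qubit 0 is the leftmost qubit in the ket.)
0.497|00⟩ + 0.497|01⟩ + (0.4356 - 0.2515i)|10⟩ + (0.4356 + 0.2515i)|11⟩

C-Rz(π/3) leaves the control-|0⟩ kets |00⟩, |01⟩ unchanged and applies Rz(π/3) to qubit 1 on the control-|1⟩ pair (|10⟩, |11⟩).
Rz(π/3) = [[e^(−iθ/2), 0], [0, e^(iθ/2)]] with e^(±iθ/2) = cos(θ/2) ± i·sin(θ/2); θ = π/3, cos(θ/2) ≈ 0.866025, sin(θ/2) ≈ 0.5.
With a = amp(|10⟩) = 0.503 and b = amp(|11⟩) = 0.503:
new amp(|10⟩) = (0.866025 - 0.5i)·a = (0.4356 - 0.2515i)
new amp(|11⟩) = (0.866025 + 0.5i)·b = (0.4356 + 0.2515i)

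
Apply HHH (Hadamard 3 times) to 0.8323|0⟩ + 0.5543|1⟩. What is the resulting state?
0.9805|0⟩ + 0.1966|1⟩

H² = I, so H^3 = H: a single Hadamard. With (a, b) = (0.8323, 0.5543), H gives ((a + b)/√2, (a − b)/√2) = (0.9805, 0.1966).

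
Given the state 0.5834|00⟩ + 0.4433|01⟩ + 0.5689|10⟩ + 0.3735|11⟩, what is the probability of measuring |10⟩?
0.3236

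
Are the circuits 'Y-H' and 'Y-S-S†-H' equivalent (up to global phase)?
Yes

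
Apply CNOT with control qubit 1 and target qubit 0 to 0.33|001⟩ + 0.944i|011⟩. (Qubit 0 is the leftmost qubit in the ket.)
0.33|001⟩ + 0.944i|111⟩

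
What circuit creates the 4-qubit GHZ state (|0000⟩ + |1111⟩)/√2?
H(q0) → CNOT(q0,q1) → CNOT(q0,q2) → CNOT(q0,q3)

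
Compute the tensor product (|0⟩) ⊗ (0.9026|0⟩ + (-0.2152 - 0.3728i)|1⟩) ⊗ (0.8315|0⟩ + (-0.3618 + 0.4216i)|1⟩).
0.7505|000⟩ + (-0.3266 + 0.3805i)|001⟩ + (-0.1789 - 0.31i)|010⟩ + (0.235 + 0.04415i)|011⟩

amp(|b₁b₂…⟩) = product of the factor amplitudes for bits b₁, b₂, …; only kets whose every factor amplitude is nonzero survive.
|000⟩: (1)(0.9026)(0.8315) = 0.7505
|001⟩: (1)(0.9026)(-0.3618 + 0.4216i) = (-0.3266 + 0.3805i)
|010⟩: (1)(-0.2152 - 0.3728i)(0.8315) = (-0.1789 - 0.31i)
|011⟩: (1)(-0.2152 - 0.3728i)(-0.3618 + 0.4216i) = (0.235 + 0.04415i)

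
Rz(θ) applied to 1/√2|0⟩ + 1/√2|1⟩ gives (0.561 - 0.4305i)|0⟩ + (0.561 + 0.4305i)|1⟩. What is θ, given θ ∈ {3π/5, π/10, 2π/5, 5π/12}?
5π/12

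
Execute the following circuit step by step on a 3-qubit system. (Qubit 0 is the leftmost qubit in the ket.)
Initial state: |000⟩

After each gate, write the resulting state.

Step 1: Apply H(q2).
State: 1/√2|000⟩ + 1/√2|001⟩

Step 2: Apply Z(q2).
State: 1/√2|000⟩ - 1/√2|001⟩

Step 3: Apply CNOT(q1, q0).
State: 1/√2|000⟩ - 1/√2|001⟩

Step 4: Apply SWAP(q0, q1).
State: 1/√2|000⟩ - 1/√2|001⟩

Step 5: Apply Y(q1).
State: (1/√2)i|010⟩ - (1/√2)i|011⟩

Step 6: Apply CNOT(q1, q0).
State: (1/√2)i|110⟩ - (1/√2)i|111⟩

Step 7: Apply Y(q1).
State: 1/√2|100⟩ - 1/√2|101⟩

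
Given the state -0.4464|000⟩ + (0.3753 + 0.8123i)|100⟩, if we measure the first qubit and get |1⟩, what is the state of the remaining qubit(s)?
(0.4194 + 0.9078i)|00⟩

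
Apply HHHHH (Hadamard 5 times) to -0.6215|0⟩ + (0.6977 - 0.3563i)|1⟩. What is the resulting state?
(0.05388 - 0.2519i)|0⟩ + (-0.9328 + 0.2519i)|1⟩

H² = I, so H^5 = H: a single Hadamard. With (a, b) = (-0.6215, (0.6977 - 0.3563i)), H gives ((a + b)/√2, (a − b)/√2) = ((0.05388 - 0.2519i), (-0.9328 + 0.2519i)).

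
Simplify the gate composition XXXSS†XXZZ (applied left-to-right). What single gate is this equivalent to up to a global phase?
X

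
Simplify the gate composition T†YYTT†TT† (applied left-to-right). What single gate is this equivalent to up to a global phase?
T†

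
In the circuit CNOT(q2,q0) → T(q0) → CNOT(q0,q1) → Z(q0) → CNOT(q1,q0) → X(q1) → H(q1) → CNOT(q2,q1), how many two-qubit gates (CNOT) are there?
4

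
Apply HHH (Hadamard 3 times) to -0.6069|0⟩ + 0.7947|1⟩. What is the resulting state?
0.1328|0⟩ - 0.9911|1⟩

H² = I, so H^3 = H: a single Hadamard. With (a, b) = (-0.6069, 0.7947), H gives ((a + b)/√2, (a − b)/√2) = (0.1328, -0.9911).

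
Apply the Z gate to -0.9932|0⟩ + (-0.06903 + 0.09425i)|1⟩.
-0.9932|0⟩ + (0.06903 - 0.09425i)|1⟩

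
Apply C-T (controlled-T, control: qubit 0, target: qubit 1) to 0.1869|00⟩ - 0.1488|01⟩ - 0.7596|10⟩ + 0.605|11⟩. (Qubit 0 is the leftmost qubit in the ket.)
0.1869|00⟩ - 0.1488|01⟩ - 0.7596|10⟩ + (0.4278 + 0.4278i)|11⟩

C-T leaves the control-|0⟩ kets |00⟩, |01⟩ unchanged and applies T to qubit 1 on the control-|1⟩ pair (|10⟩, |11⟩).
T = [[1, 0], [0, (1/√2 + (1/√2)i)]].
With a = amp(|10⟩) = -0.7596 and b = amp(|11⟩) = 0.605:
new amp(|10⟩) = (1)·a = -0.7596
new amp(|11⟩) = (1/√2 + (1/√2)i)·b = (0.4278 + 0.4278i)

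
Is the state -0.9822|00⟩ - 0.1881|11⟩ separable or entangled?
Entangled

Writing the state as a|00⟩ + b|01⟩ + c|10⟩ + d|11⟩, it is a product state iff ad − bc = 0.
Here (a, b, c, d) = (-0.9822, 0, 0, -0.1881): ad − bc = (-0.9822)(-0.1881) − (0)(0) = 0.1848 ≠ 0, so the state is entangled.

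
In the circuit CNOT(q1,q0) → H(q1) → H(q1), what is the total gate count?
3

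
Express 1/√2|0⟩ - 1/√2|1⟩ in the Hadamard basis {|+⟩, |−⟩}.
|−⟩

With |ψ⟩ = α|0⟩ + β|1⟩, the Hadamard-basis coefficients are ⟨+|ψ⟩ = (α + β)/√2 and ⟨−|ψ⟩ = (α − β)/√2.
Here α = 1/√2, β = -1/√2: (α + β)/√2 = 0, (α − β)/√2 = 1.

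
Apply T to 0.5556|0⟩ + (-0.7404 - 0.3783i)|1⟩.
0.5556|0⟩ + (-0.256 - 0.791i)|1⟩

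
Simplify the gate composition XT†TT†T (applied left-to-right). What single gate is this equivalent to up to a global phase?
X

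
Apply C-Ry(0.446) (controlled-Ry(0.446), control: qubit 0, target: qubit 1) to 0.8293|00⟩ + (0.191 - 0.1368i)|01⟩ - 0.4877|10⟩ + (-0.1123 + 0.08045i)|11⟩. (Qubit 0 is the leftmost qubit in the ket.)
0.8293|00⟩ + (0.191 - 0.1368i)|01⟩ + (-0.4508 - 0.01779i)|10⟩ + (-0.2174 + 0.07846i)|11⟩

C-Ry(0.446) leaves the control-|0⟩ kets |00⟩, |01⟩ unchanged and applies Ry(0.446) to qubit 1 on the control-|1⟩ pair (|10⟩, |11⟩).
Ry(0.446) = [[cos(θ/2), −sin(θ/2)], [sin(θ/2), cos(θ/2)]]; θ = 0.446, cos(θ/2) ≈ 0.975238, sin(θ/2) ≈ 0.221156.
With a = amp(|10⟩) = -0.4877 and b = amp(|11⟩) = (-0.1123 + 0.08045i):
new amp(|10⟩) = (0.975238)·a + (-0.221156)·b = (-0.4508 - 0.01779i)
new amp(|11⟩) = (0.221156)·a + (0.975238)·b = (-0.2174 + 0.07846i)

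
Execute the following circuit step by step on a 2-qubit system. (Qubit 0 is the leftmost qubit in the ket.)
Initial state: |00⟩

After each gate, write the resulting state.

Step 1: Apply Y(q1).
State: i|01⟩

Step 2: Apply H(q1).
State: (1/√2)i|00⟩ - (1/√2)i|01⟩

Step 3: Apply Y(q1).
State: -1/√2|00⟩ - 1/√2|01⟩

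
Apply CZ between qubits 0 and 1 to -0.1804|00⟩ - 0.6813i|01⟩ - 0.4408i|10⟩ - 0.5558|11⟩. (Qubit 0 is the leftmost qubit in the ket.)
-0.1804|00⟩ - 0.6813i|01⟩ - 0.4408i|10⟩ + 0.5558|11⟩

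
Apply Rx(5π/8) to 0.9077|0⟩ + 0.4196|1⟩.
(0.5043 - 0.3489i)|0⟩ + (0.2331 - 0.7547i)|1⟩

Rx(5π/8) = [[cos(θ/2), −i·sin(θ/2)], [−i·sin(θ/2), cos(θ/2)]]; θ = 5π/8, cos(θ/2) ≈ 0.55557, sin(θ/2) ≈ 0.83147.
With a = amp(|0⟩) = 0.9077 and b = amp(|1⟩) = 0.4196:
new amp(|0⟩) = (0.55557)·a + (-0.83147i)·b = (0.5043 - 0.3489i)
new amp(|1⟩) = (-0.83147i)·a + (0.55557)·b = (0.2331 - 0.7547i)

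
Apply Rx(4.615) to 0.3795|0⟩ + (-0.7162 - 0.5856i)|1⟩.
(-0.6887 + 0.5305i)|0⟩ + (0.4812 + 0.1123i)|1⟩

Rx(4.615) = [[cos(θ/2), −i·sin(θ/2)], [−i·sin(θ/2), cos(θ/2)]]; θ = 4.615, cos(θ/2) ≈ -0.67185, sin(θ/2) ≈ 0.740687.
With a = amp(|0⟩) = 0.3795 and b = amp(|1⟩) = (-0.7162 - 0.5856i):
new amp(|0⟩) = (-0.67185)·a + (-0.740687i)·b = (-0.6887 + 0.5305i)
new amp(|1⟩) = (-0.740687i)·a + (-0.67185)·b = (0.4812 + 0.1123i)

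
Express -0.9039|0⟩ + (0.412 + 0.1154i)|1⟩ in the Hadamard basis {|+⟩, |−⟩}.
(-0.3478 + 0.0816i)|+⟩ + (-0.9305 - 0.0816i)|−⟩

With |ψ⟩ = α|0⟩ + β|1⟩, the Hadamard-basis coefficients are ⟨+|ψ⟩ = (α + β)/√2 and ⟨−|ψ⟩ = (α − β)/√2.
Here α = -0.9039, β = (0.412 + 0.1154i): (α + β)/√2 = (-0.3478 + 0.0816i), (α − β)/√2 = (-0.9305 - 0.0816i).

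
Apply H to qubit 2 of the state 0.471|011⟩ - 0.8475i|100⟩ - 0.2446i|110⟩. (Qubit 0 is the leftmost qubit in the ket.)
0.333|010⟩ - 0.333|011⟩ - 0.5993i|100⟩ - 0.5993i|101⟩ - 0.173i|110⟩ - 0.173i|111⟩

H on qubit 2 mixes each pair of kets that differ only in qubit 2: amplitudes (a, b) of (|…0…⟩, |…1…⟩) become ((a + b)/√2, (a − b)/√2). Kets absent from the input have amplitude 0.
(|010⟩, |011⟩): (a, b) = (0, 0.471) → (0.333, -0.333)
(|100⟩, |101⟩): (a, b) = (-0.8475i, 0) → (-0.5993i, -0.5993i)
(|110⟩, |111⟩): (a, b) = (-0.2446i, 0) → (-0.173i, -0.173i)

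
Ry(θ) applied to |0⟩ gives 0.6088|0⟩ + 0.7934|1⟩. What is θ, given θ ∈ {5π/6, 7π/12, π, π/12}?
7π/12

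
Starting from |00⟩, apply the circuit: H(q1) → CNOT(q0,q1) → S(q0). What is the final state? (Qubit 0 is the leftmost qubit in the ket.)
1/√2|00⟩ + 1/√2|01⟩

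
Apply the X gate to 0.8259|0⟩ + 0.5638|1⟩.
0.5638|0⟩ + 0.8259|1⟩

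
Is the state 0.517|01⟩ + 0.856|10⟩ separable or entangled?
Entangled

Writing the state as a|00⟩ + b|01⟩ + c|10⟩ + d|11⟩, it is a product state iff ad − bc = 0.
Here (a, b, c, d) = (0, 0.517, 0.856, 0): ad − bc = (0)(0) − (0.517)(0.856) = -0.4426 ≠ 0, so the state is entangled.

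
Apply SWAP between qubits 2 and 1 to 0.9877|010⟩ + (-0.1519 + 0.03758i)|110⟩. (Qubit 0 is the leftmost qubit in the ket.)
0.9877|001⟩ + (-0.1519 + 0.03758i)|101⟩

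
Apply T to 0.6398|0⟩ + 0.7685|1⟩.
0.6398|0⟩ + (0.5434 + 0.5434i)|1⟩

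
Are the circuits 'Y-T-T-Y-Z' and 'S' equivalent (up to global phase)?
Yes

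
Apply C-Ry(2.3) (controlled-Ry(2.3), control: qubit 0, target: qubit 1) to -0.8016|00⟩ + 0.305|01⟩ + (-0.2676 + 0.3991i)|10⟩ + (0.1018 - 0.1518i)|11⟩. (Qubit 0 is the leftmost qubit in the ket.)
-0.8016|00⟩ + 0.305|01⟩ + (-0.2022 + 0.3016i)|10⟩ + (-0.2027 + 0.3023i)|11⟩

C-Ry(2.3) leaves the control-|0⟩ kets |00⟩, |01⟩ unchanged and applies Ry(2.3) to qubit 1 on the control-|1⟩ pair (|10⟩, |11⟩).
Ry(2.3) = [[cos(θ/2), −sin(θ/2)], [sin(θ/2), cos(θ/2)]]; θ = 2.3, cos(θ/2) ≈ 0.408487, sin(θ/2) ≈ 0.912764.
With a = amp(|10⟩) = (-0.2676 + 0.3991i) and b = amp(|11⟩) = (0.1018 - 0.1518i):
new amp(|10⟩) = (0.408487)·a + (-0.912764)·b = (-0.2022 + 0.3016i)
new amp(|11⟩) = (0.912764)·a + (0.408487)·b = (-0.2027 + 0.3023i)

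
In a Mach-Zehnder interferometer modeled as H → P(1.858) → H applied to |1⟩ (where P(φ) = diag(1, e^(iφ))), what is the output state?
(0.6416 - 0.4795i)|0⟩ + (0.3584 + 0.4795i)|1⟩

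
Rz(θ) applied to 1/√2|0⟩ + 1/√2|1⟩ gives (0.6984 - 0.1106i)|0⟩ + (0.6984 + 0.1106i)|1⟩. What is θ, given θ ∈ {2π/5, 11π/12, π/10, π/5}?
π/10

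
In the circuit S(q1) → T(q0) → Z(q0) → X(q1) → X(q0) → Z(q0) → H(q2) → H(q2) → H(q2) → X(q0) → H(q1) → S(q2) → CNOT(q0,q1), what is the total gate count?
13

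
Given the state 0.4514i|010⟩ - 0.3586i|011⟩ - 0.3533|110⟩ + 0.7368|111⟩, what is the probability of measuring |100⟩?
0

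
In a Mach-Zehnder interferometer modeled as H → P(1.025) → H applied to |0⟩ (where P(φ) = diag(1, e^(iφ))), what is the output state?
(0.7595 + 0.4274i)|0⟩ + (0.2405 - 0.4274i)|1⟩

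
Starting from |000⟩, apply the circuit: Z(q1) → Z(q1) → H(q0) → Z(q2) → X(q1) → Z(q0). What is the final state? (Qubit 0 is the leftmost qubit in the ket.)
1/√2|010⟩ - 1/√2|110⟩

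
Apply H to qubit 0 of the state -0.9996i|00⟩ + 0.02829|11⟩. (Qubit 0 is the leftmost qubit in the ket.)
-0.7068i|00⟩ + 0.02|01⟩ - 0.7068i|10⟩ - 0.02|11⟩

H on qubit 0 mixes each pair of kets that differ only in qubit 0: amplitudes (a, b) of (|…0…⟩, |…1…⟩) become ((a + b)/√2, (a − b)/√2). Kets absent from the input have amplitude 0.
(|00⟩, |10⟩): (a, b) = (-0.9996i, 0) → (-0.7068i, -0.7068i)
(|01⟩, |11⟩): (a, b) = (0, 0.02829) → (0.02, -0.02)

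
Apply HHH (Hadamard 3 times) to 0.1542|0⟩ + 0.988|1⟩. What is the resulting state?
0.8077|0⟩ - 0.5896|1⟩

H² = I, so H^3 = H: a single Hadamard. With (a, b) = (0.1542, 0.988), H gives ((a + b)/√2, (a − b)/√2) = (0.8077, -0.5896).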